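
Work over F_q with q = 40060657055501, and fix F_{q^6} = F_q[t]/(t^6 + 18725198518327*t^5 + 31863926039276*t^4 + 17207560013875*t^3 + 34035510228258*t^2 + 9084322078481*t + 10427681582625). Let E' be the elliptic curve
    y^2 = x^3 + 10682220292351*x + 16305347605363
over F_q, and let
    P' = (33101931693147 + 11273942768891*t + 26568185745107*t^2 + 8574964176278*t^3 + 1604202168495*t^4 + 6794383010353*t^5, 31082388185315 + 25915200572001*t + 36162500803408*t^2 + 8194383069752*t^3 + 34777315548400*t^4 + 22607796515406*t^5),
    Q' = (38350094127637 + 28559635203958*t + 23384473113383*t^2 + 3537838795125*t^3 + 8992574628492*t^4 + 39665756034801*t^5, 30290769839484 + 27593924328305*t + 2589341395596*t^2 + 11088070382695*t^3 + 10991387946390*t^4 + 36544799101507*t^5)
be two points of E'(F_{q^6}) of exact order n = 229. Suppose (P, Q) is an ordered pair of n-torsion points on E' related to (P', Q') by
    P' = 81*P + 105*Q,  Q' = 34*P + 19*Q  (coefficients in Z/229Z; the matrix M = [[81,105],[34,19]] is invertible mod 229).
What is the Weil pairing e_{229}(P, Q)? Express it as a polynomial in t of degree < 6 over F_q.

15878238269520 + 27532581746858*t + 27948911920251*t^2 + 27670906599811*t^3 + 12340611092133*t^4 + 8700910139358*t^5

Alternating bilinearity on E[229] (values in mu_{229} in F_{40060657055501^6}) gives e(P',Q') = e(P,Q)^det(M).
Inverting 30 mod 229: 84. Thus e_{229}(P,Q) = e(P',Q')^{84}.
Build f_{229,P'} and f_{229,Q'} via the 8-bit ladder of 229=11100101_2; evaluate at shifted divisors; quotient in F_{40060657055501^6}.
Result: e(P',Q') = 31863473463293 + 16326372229290*t + 2455948107657*t^2 + 15769299312220*t^3 + 36799485981431*t^4 + 22368254688833*t^5.
Thus e_{229}(P,Q) = 15878238269520 + 27532581746858*t + 27948911920251*t^2 + 27670906599811*t^3 + 12340611092133*t^4 + 8700910139358*t^5.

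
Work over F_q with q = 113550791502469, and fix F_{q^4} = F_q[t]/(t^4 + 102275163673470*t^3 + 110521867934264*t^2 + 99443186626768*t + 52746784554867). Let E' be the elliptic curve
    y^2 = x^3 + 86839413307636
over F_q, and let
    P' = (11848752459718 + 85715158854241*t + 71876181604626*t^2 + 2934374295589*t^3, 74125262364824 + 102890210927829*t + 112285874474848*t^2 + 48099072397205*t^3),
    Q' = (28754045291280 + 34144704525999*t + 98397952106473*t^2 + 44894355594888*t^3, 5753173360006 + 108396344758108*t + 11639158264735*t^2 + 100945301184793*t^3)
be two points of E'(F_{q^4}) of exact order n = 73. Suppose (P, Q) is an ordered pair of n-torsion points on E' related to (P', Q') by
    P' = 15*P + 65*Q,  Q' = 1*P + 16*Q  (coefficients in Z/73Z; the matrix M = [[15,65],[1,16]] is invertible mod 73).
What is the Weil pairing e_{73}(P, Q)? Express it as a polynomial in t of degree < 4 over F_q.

Since e_{73}(P,P)=e_{73}(Q,Q)=1 and e_{73}(Q,P)=e_{73}(P,Q)^{-1}, expanding e_{73}(15*P + 65*Q,1*P + 16*Q) leaves e(P,Q)^det(M).
15*16 - 65*1 = 175; reduced mod 73: det = 29, inverse 68.
Double-and-add over 1001001: 7-1 doublings, 3-1 additions; each step l_{T,T}/v_{2T} or l_{T,P'}/v at Q'+S for random S.
So e_{73}(P',Q') = 44064827509518 + 83193056746438*t + 108874582862524*t^2 + 53039853674376*t^3.
Hence e(P,Q) = 33607030499068 + 84936576823593*t + 11366342507736*t^2 + 47572686548685*t^3 in F_{113550791502469^4}^*.

33607030499068 + 84936576823593*t + 11366342507736*t^2 + 47572686548685*t^3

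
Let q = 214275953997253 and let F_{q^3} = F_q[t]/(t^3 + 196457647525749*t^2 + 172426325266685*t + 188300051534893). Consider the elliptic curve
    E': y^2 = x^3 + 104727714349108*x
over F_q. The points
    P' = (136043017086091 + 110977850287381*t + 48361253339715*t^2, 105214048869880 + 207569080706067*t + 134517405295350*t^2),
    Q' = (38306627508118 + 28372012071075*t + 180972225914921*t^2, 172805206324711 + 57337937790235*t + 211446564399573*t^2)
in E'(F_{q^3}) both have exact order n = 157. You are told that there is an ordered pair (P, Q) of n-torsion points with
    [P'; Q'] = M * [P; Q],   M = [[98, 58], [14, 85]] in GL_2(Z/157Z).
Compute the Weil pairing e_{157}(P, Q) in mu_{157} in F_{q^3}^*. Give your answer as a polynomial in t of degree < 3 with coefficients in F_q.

141847692501516 + 145040286048854*t + 128915534152486*t^2

The 157-Weil pairing on E[157] over F_{214275953997253} is alternating-bilinear: e_{157}(P',Q') = e_{157}(P,Q)^det(M).
So e_{157}(P,Q) = e_{157}(P',Q')^{61}, since 139*61 = 1 mod 157.
n = 157 = (10011101)_2 (8 bits, wt 5); accumulate f_{157,P'}(Q'+S)/f_{157,P'}(S) along the 7-step ladder.
Miller gives e_{157}(P',Q') = 70824471471696 + 129905118578753*t + 191560384555633*t^2 in F_{214275953997253^3}.
Raise to 61: e(P,Q) = 141847692501516 + 145040286048854*t + 128915534152486*t^2 in mu_{157}.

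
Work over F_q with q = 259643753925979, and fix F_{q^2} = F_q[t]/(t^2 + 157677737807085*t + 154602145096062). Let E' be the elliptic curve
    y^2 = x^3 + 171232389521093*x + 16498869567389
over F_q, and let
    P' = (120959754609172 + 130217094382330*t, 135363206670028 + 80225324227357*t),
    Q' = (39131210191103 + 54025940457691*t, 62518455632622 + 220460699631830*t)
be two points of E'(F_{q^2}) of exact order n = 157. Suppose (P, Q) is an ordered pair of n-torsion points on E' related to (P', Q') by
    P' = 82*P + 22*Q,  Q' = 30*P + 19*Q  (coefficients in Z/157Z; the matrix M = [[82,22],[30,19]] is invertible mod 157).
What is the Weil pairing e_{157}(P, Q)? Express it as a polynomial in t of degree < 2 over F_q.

e_{157}(aP+bQ,cP+dQ) = e_{157}(P,Q)^(ad-bc); with (a,b,c,d)=(82,22,30,19) this gives the det-157 law.
82*19 - 22*30 = 898; reduced mod 157: det = 113, inverse 132.
n = 157 = (10011101)_2 (8 bits, wt 5); accumulate f_{157,P'}(Q'+S)/f_{157,P'}(S) along the 7-step ladder.
So e_{157}(P',Q') = 46925597440257 + 225076967568570*t.
e_{157}(P,Q) = (46925597440257 + 225076967568570*t)^{132} = 206620912312274 + 112501399203656*t.

206620912312274 + 112501399203656*t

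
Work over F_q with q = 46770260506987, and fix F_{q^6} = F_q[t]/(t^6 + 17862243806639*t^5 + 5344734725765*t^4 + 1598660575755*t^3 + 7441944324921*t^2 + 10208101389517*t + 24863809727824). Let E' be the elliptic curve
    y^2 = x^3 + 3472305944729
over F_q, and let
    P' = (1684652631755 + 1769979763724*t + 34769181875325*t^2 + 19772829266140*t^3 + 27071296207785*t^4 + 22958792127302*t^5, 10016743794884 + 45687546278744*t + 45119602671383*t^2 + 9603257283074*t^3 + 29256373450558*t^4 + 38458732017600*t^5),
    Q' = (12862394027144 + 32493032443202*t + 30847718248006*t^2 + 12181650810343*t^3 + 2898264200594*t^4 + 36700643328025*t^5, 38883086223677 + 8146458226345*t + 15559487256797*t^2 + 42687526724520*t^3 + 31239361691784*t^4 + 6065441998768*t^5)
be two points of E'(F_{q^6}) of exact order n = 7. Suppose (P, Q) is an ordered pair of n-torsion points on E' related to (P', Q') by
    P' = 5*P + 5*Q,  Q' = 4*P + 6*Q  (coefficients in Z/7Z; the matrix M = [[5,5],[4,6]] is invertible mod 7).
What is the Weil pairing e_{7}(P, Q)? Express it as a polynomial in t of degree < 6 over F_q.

e_{7}(aP+bQ,cP+dQ) = e_{7}(P,Q)^(ad-bc); with (a,b,c,d)=(5,5,4,6) this gives the det-7 law.
det(M) mod 7 = 3; its inverse in (Z/7)^* is 5 (check: 3*5 mod 7 = 1).
n = 7 = (111)_2 (3 bits, wt 3); accumulate f_{7,P'}(Q'+S)/f_{7,P'}(S) along the 2-step ladder.
Result: e(P',Q') = 40257936313481 + 33775408925917*t + 16081829696371*t^2 + 34463542142425*t^3 + 46574784187352*t^4 + 6348757604601*t^5.
Hence e(P,Q) = 2653634409859 + 46726761772595*t + 45935272407598*t^2 + 41383915789006*t^3 + 13756741700741*t^4 + 15723064199326*t^5 in F_{46770260506987^6}^*.

2653634409859 + 46726761772595*t + 45935272407598*t^2 + 41383915789006*t^3 + 13756741700741*t^4 + 15723064199326*t^5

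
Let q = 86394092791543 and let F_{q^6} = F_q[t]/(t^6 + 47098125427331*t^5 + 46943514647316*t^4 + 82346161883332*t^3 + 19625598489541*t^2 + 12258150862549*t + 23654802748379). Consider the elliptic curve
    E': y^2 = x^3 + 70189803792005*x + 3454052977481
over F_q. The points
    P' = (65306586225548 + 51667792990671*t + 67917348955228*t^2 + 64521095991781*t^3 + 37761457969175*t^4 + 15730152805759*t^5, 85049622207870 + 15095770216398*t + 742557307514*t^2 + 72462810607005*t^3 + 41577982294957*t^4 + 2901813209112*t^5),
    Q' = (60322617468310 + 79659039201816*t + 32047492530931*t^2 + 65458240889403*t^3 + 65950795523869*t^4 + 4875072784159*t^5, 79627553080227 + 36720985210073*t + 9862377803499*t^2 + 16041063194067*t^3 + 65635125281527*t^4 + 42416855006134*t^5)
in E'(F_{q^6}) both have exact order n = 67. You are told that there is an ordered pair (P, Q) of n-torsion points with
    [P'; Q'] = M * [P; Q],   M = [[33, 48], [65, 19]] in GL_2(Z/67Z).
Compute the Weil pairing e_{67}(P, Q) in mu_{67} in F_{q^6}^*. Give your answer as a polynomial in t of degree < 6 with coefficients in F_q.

42797843722018 + 69613439124678*t + 57536486967557*t^2 + 15595392062036*t^3 + 62725701134461*t^4 + 54612502373419*t^5

The 67-Weil pairing on E[67] over F_{86394092791543} is alternating-bilinear: e_{67}(P',Q') = e_{67}(P,Q)^det(M).
det(M) mod 67 = 53; its inverse in (Z/67)^* is 43 (check: 53*43 mod 67 = 1).
Miller loop for e_{67} over F_{86394092791543^6}: bits of 67 = 1000011; 6 double steps + 2 add steps, l/v at each.
Miller gives e_{67}(P',Q') = 86307396782736 + 43997629579719*t + 77880988698270*t^2 + 40564631937532*t^3 + 5384933611547*t^4 + 79677216268186*t^5 in F_{86394092791543^6}.
Raise to 43: e(P,Q) = 42797843722018 + 69613439124678*t + 57536486967557*t^2 + 15595392062036*t^3 + 62725701134461*t^4 + 54612502373419*t^5 in mu_{67}.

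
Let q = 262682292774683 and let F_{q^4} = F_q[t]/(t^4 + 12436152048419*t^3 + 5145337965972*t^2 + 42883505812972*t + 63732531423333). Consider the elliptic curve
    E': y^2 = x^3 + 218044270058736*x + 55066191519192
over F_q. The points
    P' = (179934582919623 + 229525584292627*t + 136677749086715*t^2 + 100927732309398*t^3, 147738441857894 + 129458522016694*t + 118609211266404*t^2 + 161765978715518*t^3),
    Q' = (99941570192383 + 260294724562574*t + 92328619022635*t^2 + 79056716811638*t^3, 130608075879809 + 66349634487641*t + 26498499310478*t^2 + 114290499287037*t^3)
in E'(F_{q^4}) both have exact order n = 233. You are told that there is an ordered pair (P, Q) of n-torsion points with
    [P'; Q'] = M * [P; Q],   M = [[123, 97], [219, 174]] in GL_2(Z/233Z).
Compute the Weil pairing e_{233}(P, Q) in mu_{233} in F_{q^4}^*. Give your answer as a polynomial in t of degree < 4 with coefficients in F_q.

3718605028276 + 234275782856086*t + 143149136954370*t^2 + 18736036555934*t^3

Alternating bilinearity on E[233] (values in mu_{233} in F_{262682292774683^4}) gives e(P',Q') = e(P,Q)^det(M).
det(M) mod 233 = 159; its inverse in (Z/233)^* is 85 (check: 159*85 mod 233 = 1).
n = 233 = (11101001)_2 (8 bits, wt 5); accumulate f_{233,P'}(Q'+S)/f_{233,P'}(S) along the 7-step ladder.
f_P(D_Q)/f_Q(D_P) = 139174892968612 + 243899441013099*t + 58178057963333*t^2 + 179539375820777*t^3.
Thus e_{233}(P,Q) = 3718605028276 + 234275782856086*t + 143149136954370*t^2 + 18736036555934*t^3.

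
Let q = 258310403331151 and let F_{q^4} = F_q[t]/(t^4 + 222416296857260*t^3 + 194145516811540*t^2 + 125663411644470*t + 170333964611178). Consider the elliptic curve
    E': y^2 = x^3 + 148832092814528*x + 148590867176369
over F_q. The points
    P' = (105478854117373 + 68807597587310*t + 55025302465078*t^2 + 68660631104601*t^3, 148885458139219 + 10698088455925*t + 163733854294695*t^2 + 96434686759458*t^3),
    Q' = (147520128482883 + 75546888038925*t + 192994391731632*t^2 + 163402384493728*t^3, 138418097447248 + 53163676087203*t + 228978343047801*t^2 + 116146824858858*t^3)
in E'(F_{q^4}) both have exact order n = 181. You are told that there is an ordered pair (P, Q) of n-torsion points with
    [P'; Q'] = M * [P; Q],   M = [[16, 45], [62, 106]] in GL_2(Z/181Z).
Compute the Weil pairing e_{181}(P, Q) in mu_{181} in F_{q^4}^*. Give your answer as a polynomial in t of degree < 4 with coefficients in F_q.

The 181-Weil pairing on E[181] over F_{258310403331151} is alternating-bilinear: e_{181}(P',Q') = e_{181}(P,Q)^det(M).
det M = 16*106 - 45*62 = -1094 = 173 (mod 181); 173^{-1} = 113 (mod 181).
n = 181 = (10110101)_2 (8 bits, wt 5); accumulate f_{181,P'}(Q'+S)/f_{181,P'}(S) along the 7-step ladder.
Result: e(P',Q') = 174246049750334 + 57604613214096*t + 64225484138201*t^2 + 234417797461448*t^3.
Hence e(P,Q) = 37638203686654 + 253340739876325*t + 44067452855198*t^2 + 197064160401609*t^3 in F_{258310403331151^4}^*.

37638203686654 + 253340739876325*t + 44067452855198*t^2 + 197064160401609*t^3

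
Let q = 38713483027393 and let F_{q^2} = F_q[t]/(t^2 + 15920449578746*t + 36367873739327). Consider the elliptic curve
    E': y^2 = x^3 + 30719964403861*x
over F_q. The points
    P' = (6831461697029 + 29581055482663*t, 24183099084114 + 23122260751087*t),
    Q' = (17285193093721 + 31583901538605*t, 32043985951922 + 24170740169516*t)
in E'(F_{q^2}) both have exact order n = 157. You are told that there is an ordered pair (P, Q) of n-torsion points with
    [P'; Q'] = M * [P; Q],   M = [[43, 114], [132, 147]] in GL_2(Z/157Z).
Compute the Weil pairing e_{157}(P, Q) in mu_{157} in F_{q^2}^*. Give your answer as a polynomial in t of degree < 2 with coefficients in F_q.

The 157-Weil pairing on E[157] over F_{38713483027393} is alternating-bilinear: e_{157}(P',Q') = e_{157}(P,Q)^det(M).
det M = 43*147 - 114*132 = -8727 = 65 (mod 157); 65^{-1} = 29 (mod 157).
n = 157 = (10011101)_2 (8 bits, wt 5); accumulate f_{157,P'}(Q'+S)/f_{157,P'}(S) along the 7-step ladder.
f_P(D_Q)/f_Q(D_P) = 32874646984191 + 10604916075983*t.
Finally e_{157}(P,Q) = 14258713789622 + 19210985003135*t.

14258713789622 + 19210985003135*t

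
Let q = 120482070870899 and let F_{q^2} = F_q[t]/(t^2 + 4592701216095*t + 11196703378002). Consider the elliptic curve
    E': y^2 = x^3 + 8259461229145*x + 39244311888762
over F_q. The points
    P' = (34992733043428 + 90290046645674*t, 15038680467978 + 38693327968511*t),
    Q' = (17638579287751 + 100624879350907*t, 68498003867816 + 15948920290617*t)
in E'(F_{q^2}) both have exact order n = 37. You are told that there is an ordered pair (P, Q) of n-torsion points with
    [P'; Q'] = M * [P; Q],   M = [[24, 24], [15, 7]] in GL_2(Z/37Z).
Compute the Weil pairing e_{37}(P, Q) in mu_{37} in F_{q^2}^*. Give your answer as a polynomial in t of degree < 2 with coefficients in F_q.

93662609487211 + 61861920686325*t

e_{37} is bilinear + alternating on E[37], so e_{37}(24*P + 24*Q, 15*P + 7*Q) = e_{37}(P,Q)^(24*7-24*15).
Hence e(P,Q) = e(P',Q')^{21} where 21 = 30^{-1} mod 37.
Double-and-add over 100101: 6-1 doublings, 3-1 additions; each step l_{T,T}/v_{2T} or l_{T,P'}/v at Q'+S for random S.
Result: e(P',Q') = 85420360048820 + 118734603953724*t.
(85420360048820 + 118734603953724*t)^{21} mod (120482070870899,f) = 93662609487211 + 61861920686325*t.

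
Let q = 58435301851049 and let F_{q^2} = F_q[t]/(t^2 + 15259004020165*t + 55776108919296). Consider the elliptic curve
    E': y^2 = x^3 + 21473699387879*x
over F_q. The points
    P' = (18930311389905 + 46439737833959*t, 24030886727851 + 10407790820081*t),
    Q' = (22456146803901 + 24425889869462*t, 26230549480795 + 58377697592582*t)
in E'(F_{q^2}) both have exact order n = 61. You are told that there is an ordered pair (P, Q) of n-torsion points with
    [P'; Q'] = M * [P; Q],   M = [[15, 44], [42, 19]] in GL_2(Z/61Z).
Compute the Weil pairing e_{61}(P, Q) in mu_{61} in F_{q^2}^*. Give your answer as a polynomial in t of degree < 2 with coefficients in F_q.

Alternating bilinearity on E[61] (values in mu_{61} in F_{58435301851049^2}) gives e(P',Q') = e(P,Q)^det(M).
15*19 - 44*42 = -1563; reduced mod 61: det = 23, inverse 8.
Run Miller on y^2=x^3+21473699387879*x over F_{58435301851049}: ladder 111101 (6 bits); e = f_P(D_Q)/f_Q(D_P).
Result: e(P',Q') = 20962902174325 + 12826670315763*t.
Finally e_{61}(P,Q) = 36431073294093 + 17737805443119*t.

36431073294093 + 17737805443119*t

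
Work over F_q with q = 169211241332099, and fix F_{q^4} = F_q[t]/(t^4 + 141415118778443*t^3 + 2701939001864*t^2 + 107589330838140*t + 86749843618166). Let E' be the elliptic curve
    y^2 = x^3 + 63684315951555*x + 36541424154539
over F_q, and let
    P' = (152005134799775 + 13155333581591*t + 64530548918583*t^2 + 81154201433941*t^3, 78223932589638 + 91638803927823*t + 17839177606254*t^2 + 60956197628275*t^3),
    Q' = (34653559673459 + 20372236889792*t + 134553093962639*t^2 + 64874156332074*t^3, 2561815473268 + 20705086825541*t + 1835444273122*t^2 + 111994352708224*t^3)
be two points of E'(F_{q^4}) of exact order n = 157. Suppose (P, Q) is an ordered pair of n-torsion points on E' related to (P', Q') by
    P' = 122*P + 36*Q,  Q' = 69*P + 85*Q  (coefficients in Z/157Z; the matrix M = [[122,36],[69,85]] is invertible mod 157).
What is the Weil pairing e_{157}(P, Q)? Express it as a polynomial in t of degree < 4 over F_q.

Under M = [[122,36],[69,85]] in GL_2(Z/157), e_{157}(P',Q') = e_{157}(P,Q)^(122*85-36*69 mod 157).
det(M) mod 157 = 36; its inverse in (Z/157)^* is 48 (check: 36*48 mod 157 = 1).
Double-and-add over 10011101: 8-1 doublings, 5-1 additions; each step l_{T,T}/v_{2T} or l_{T,P'}/v at Q'+S for random S.
So e_{157}(P',Q') = 100659590702525 + 161224796142430*t + 102236176827476*t^2 + 107977391802301*t^3.
Hence e(P,Q) = 59021560069924 + 76306931135604*t + 159561141864176*t^2 + 127707228557318*t^3 in F_{169211241332099^4}^*.

59021560069924 + 76306931135604*t + 159561141864176*t^2 + 127707228557318*t^3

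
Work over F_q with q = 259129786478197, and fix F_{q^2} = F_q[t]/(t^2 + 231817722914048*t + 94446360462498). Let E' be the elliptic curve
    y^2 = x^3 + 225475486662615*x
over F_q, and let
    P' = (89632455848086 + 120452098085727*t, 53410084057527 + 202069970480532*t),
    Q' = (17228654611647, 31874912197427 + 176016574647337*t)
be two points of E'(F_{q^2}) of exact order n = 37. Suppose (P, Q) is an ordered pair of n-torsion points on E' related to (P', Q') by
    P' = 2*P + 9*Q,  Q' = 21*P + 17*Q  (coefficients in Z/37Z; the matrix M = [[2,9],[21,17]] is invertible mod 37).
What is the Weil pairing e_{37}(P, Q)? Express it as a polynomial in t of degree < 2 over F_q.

250171388412900 + 194221421780612*t

e_{37}(aP+bQ,cP+dQ) = e_{37}(P,Q)^(ad-bc); with (a,b,c,d)=(2,9,21,17) this gives the det-37 law.
So e_{37}(P,Q) = e_{37}(P',Q')^{21}, since 30*21 = 1 mod 37.
Miller loop for e_{37} over F_{259129786478197^2}: bits of 37 = 100101; 5 double steps + 2 add steps, l/v at each.
Result: e(P',Q') = 233226322662662 + 135814202909341*t.
e_{37}(P,Q) = (233226322662662 + 135814202909341*t)^{21} = 250171388412900 + 194221421780612*t.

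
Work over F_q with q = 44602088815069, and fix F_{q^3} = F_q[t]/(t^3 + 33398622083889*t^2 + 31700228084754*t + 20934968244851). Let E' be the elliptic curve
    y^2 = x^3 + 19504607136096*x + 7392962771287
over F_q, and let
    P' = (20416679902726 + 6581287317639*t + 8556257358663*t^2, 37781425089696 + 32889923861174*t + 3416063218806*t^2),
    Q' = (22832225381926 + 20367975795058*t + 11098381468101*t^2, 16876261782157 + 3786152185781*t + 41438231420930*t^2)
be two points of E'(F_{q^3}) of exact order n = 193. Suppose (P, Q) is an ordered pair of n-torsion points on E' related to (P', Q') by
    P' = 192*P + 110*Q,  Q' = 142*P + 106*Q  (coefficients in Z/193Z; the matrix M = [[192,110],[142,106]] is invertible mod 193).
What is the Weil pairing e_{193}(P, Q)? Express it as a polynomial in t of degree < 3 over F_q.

e_{193} is bilinear + alternating on E[193], so e_{193}(192*P + 110*Q, 142*P + 106*Q) = e_{193}(P,Q)^(192*106-110*142).
det M = 192*106 - 110*142 = 4732 = 100 (mod 193); 100^{-1} = 83 (mod 193).
n = 193 = (11000001)_2 (8 bits, wt 3); accumulate f_{193,P'}(Q'+S)/f_{193,P'}(S) along the 7-step ladder.
So e_{193}(P',Q') = 18296106616404 + 40215007573931*t + 9154627839742*t^2.
(18296106616404 + 40215007573931*t + 9154627839742*t^2)^{83} mod (44602088815069,f) = 3711598466257 + 4186751960824*t + 43695734522669*t^2.

3711598466257 + 4186751960824*t + 43695734522669*t^2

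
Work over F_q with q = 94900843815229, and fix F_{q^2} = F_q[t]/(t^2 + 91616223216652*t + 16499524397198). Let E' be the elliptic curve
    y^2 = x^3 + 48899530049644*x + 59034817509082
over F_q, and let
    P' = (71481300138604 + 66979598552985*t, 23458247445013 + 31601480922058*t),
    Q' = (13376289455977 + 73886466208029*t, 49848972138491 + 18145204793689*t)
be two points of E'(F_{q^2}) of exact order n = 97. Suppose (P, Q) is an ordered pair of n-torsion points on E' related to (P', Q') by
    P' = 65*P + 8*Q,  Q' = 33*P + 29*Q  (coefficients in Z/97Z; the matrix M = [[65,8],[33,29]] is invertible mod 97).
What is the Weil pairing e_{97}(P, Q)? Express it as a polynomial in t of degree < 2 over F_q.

6570861215022 + 2073139176766*t

Since e_{97}(P,P)=e_{97}(Q,Q)=1 and e_{97}(Q,P)=e_{97}(P,Q)^{-1}, expanding e_{97}(65*P + 8*Q,33*P + 29*Q) leaves e(P,Q)^det(M).
Hence e(P,Q) = e(P',Q')^{45} where 45 = 69^{-1} mod 97.
n = 97 = (1100001)_2 (7 bits, wt 3); accumulate f_{97,P'}(Q'+S)/f_{97,P'}(S) along the 6-step ladder.
e_{97}(P',Q') = 5353472352546 + 70865676010396*t.
(5353472352546 + 70865676010396*t)^{45} mod (94900843815229,f) = 6570861215022 + 2073139176766*t.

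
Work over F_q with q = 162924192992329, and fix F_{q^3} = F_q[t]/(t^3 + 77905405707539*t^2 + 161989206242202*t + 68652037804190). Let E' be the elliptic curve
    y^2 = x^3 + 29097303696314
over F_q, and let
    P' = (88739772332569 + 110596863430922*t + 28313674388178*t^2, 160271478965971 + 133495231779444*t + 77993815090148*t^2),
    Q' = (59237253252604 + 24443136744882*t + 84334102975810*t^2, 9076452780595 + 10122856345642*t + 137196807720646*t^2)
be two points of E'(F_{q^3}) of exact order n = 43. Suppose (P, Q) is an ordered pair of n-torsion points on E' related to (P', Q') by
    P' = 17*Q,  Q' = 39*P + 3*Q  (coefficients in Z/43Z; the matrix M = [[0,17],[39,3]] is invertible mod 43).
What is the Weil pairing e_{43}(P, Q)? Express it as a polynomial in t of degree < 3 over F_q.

The 43-Weil pairing on E[43] over F_{162924192992329} is alternating-bilinear: e_{43}(P',Q') = e_{43}(P,Q)^det(M).
Inverting 25 mod 43: 31. Thus e_{43}(P,Q) = e(P',Q')^{31}.
Run Miller on y^2=x^3+29097303696314 over F_{162924192992329}: ladder 101011 (6 bits); e = f_P(D_Q)/f_Q(D_P).
f_P(D_Q)/f_Q(D_P) = 29117698580890 + 150754669453280*t + 49321189714374*t^2.
Finally e_{43}(P,Q) = 134456911878533 + 144419758094618*t + 86370437730382*t^2.

134456911878533 + 144419758094618*t + 86370437730382*t^2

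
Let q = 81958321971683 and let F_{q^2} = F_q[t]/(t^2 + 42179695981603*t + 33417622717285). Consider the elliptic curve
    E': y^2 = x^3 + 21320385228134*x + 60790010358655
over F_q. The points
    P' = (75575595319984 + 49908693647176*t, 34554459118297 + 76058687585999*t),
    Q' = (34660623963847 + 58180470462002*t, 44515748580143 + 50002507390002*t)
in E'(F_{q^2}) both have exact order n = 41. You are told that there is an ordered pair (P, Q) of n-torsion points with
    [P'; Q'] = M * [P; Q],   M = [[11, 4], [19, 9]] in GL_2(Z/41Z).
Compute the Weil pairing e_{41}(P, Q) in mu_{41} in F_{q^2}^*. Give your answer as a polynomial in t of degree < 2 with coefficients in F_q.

Under M = [[11,4],[19,9]] in GL_2(Z/41), e_{41}(P',Q') = e_{41}(P,Q)^(11*9-4*19 mod 41).
Hence e(P,Q) = e(P',Q')^{25} where 25 = 23^{-1} mod 41.
Double-and-add over 101001: 6-1 doublings, 3-1 additions; each step l_{T,T}/v_{2T} or l_{T,P'}/v at Q'+S for random S.
Miller gives e_{41}(P',Q') = 54441682067393 + 48616115693990*t in F_{81958321971683^2}.
e_{41}(P,Q) = (54441682067393 + 48616115693990*t)^{25} = 76871149662944 + 54748736074399*t.

76871149662944 + 54748736074399*t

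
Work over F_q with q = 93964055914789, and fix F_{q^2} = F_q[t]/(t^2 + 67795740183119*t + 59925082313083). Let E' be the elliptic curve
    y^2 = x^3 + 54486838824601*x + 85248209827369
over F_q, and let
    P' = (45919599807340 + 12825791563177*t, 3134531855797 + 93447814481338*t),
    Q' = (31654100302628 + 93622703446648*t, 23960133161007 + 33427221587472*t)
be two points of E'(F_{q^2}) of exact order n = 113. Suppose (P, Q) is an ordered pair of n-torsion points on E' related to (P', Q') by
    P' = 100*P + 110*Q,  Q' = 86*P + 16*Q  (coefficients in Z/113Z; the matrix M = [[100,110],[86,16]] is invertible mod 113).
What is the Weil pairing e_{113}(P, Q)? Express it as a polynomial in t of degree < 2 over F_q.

87137809626555 + 69639595377114*t

Alternating bilinearity on E[113] (values in mu_{113} in F_{93964055914789^2}) gives e(P',Q') = e(P,Q)^det(M).
100*16 - 110*86 = -7860; reduced mod 113: det = 50, inverse 52.
Run Miller on y^2=x^3+54486838824601*x+85248209827369 over F_{93964055914789}: ladder 1110001 (7 bits); e = f_P(D_Q)/f_Q(D_P).
Result: e(P',Q') = 66659792168353 + 29619930678900*t.
(66659792168353 + 29619930678900*t)^{52} mod (93964055914789,f) = 87137809626555 + 69639595377114*t.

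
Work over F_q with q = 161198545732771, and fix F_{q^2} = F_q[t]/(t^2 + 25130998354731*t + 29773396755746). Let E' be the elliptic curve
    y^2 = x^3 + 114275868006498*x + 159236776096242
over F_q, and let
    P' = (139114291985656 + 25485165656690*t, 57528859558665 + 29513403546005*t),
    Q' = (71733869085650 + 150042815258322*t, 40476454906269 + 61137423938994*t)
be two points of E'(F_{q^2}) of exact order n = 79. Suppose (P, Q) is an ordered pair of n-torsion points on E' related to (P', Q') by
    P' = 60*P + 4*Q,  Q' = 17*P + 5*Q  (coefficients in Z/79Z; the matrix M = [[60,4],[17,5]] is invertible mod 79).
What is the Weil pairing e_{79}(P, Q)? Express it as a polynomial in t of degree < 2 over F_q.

31242985505634 + 7919443952237*t

The 79-Weil pairing on E[79] over F_{161198545732771} is alternating-bilinear: e_{79}(P',Q') = e_{79}(P,Q)^det(M).
Inverting 74 mod 79: 63. Thus e_{79}(P,Q) = e(P',Q')^{63}.
Run Miller on y^2=x^3+114275868006498*x+159236776096242 over F_{161198545732771}: ladder 1001111 (7 bits); e = f_P(D_Q)/f_Q(D_P).
Miller gives e_{79}(P',Q') = 687833688152 + 112959184715968*t in F_{161198545732771^2}.
Thus e_{79}(P,Q) = 31242985505634 + 7919443952237*t.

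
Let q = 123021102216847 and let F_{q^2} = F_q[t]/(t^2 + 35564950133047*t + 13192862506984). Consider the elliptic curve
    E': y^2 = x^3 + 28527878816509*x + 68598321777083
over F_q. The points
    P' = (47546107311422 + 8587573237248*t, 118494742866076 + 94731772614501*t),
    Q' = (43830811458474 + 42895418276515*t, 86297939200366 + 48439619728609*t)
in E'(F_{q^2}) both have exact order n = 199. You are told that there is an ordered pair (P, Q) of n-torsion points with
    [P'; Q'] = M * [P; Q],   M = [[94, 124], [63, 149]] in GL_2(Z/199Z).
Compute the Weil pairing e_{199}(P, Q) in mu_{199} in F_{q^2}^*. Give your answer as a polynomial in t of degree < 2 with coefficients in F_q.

42797408638321 + 113162322798108*t

The 199-Weil pairing on E[199] over F_{123021102216847} is alternating-bilinear: e_{199}(P',Q') = e_{199}(P,Q)^det(M).
Hence e(P,Q) = e(P',Q')^{8} where 8 = 25^{-1} mod 199.
Double-and-add over 11000111: 8-1 doublings, 5-1 additions; each step l_{T,T}/v_{2T} or l_{T,P'}/v at Q'+S for random S.
f_P(D_Q)/f_Q(D_P) = 73159771544379 + 85138651360011*t.
Raise to 8: e(P,Q) = 42797408638321 + 113162322798108*t in mu_{199}.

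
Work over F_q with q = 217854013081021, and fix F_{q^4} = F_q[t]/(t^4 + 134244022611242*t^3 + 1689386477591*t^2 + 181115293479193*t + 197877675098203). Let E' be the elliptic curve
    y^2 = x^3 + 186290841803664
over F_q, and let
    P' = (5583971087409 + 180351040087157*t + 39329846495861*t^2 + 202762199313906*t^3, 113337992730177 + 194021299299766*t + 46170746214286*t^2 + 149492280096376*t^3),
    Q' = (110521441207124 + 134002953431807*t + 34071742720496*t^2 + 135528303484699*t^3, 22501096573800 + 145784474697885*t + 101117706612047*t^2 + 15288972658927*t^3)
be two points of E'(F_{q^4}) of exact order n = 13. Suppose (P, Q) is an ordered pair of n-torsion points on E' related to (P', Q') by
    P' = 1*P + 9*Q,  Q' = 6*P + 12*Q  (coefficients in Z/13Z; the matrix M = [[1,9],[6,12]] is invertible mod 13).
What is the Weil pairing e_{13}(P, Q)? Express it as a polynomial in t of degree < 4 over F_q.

154538073614311 + 204622131431764*t + 195417364949187*t^2 + 111968508539058*t^3

Since e_{13}(P,P)=e_{13}(Q,Q)=1 and e_{13}(Q,P)=e_{13}(P,Q)^{-1}, expanding e_{13}(1*P + 9*Q,6*P + 12*Q) leaves e(P,Q)^det(M).
1*12 - 9*6 = -42; reduced mod 13: det = 10, inverse 4.
Miller loop for e_{13} over F_{217854013081021^4}: bits of 13 = 1101; 3 double steps + 2 add steps, l/v at each.
f_P(D_Q)/f_Q(D_P) = 115694891862007 + 91782011958510*t + 137849967291349*t^2 + 157247210456803*t^3.
Thus e_{13}(P,Q) = 154538073614311 + 204622131431764*t + 195417364949187*t^2 + 111968508539058*t^3.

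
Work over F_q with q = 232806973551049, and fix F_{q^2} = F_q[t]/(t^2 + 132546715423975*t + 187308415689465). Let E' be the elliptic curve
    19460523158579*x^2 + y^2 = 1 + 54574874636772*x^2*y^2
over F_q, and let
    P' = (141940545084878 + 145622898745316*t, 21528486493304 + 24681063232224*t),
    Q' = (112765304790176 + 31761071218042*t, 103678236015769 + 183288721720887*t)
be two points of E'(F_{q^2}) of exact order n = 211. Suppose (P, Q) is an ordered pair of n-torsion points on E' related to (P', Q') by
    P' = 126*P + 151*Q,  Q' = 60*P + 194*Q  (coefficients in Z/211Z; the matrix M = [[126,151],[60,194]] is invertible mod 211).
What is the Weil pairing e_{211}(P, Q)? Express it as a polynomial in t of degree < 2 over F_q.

225254057733004 + 123636552514896*t

Under M = [[126,151],[60,194]] in GL_2(Z/211), e_{211}(P',Q') = e_{211}(P,Q)^(126*194-151*60 mod 211).
126*194 - 151*60 = 15384; reduced mod 211: det = 192, inverse 111.
Edwards a_E,d_E -> Montgomery A=48143019819890,B=107110497708046 -> Weierstrass 6132152385267,105209495643850 via alpha=51140395224400,beta=49423155518214.
Double-and-add over 11010011: 8-1 doublings, 5-1 additions; each step l_{T,T}/v_{2T} or l_{T,P'}/v at Q'+S for random S.
The quotient is 52727300578591 + 31149808698030*t.
Hence e(P,Q) = 225254057733004 + 123636552514896*t in F_{232806973551049^2}^*.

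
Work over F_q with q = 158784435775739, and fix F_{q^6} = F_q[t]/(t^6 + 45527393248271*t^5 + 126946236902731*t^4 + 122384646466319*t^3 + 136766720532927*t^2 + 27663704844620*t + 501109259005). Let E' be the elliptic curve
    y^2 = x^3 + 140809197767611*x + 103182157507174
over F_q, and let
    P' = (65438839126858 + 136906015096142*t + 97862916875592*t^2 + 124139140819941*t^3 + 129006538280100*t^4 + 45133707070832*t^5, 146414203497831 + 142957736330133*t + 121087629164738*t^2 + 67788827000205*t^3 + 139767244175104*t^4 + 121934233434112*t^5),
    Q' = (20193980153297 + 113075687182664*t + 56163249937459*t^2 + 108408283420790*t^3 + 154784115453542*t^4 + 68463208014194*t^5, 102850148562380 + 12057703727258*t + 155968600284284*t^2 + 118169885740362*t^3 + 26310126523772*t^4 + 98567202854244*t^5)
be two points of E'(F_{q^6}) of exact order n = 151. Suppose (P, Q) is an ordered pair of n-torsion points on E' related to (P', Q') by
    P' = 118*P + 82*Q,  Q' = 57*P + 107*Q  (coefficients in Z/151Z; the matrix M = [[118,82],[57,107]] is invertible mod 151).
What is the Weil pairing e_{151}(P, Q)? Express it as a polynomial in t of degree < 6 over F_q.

118039259688382 + 132306536831107*t + 2707651643672*t^2 + 91588379938101*t^3 + 42974959347561*t^4 + 28709614853905*t^5

The 151-Weil pairing on E[151] over F_{158784435775739} is alternating-bilinear: e_{151}(P',Q') = e_{151}(P,Q)^det(M).
det M = 118*107 - 82*57 = 7952 = 100 (mod 151); 100^{-1} = 74 (mod 151).
Run Miller on y^2=x^3+140809197767611*x+103182157507174 over F_{158784435775739}: ladder 10010111 (8 bits); e = f_P(D_Q)/f_Q(D_P).
The quotient is 146974437737496 + 67656410556469*t + 31938306826713*t^2 + 140162196656067*t^3 + 123602023062503*t^4 + 60678723630005*t^5.
Hence e(P,Q) = 118039259688382 + 132306536831107*t + 2707651643672*t^2 + 91588379938101*t^3 + 42974959347561*t^4 + 28709614853905*t^5 in F_{158784435775739^6}^*.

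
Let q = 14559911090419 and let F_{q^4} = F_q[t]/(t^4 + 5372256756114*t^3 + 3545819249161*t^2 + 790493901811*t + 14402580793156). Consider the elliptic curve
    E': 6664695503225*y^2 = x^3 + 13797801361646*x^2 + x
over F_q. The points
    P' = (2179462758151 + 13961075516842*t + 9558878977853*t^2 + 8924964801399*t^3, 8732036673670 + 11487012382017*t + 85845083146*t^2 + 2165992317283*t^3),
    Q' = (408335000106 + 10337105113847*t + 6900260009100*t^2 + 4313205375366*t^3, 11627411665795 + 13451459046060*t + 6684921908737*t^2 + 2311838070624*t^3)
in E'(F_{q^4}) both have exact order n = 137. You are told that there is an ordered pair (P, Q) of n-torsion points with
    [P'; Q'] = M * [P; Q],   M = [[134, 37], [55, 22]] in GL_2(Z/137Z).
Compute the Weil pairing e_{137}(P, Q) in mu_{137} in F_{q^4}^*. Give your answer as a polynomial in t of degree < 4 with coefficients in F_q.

e_{137}(aP+bQ,cP+dQ) = e_{137}(P,Q)^(ad-bc); with (a,b,c,d)=(134,37,55,22) this gives the det-137 law.
134*22 - 37*55 = 913; reduced mod 137: det = 91, inverse 134.
Undo Montgomery via alpha=1480697335618, beta=73836525463: (a',b')=(4318020733719,9594033114035) over F_{14559911090419}.
Double-and-add over 10001001: 8-1 doublings, 3-1 additions; each step l_{T,T}/v_{2T} or l_{T,P'}/v at Q'+S for random S.
So e_{137}(P',Q') = 1600356961589 + 11971407896207*t + 13444626428730*t^2 + 8536866998805*t^3.
Thus e_{137}(P,Q) = 10940413069020 + 9643853478788*t + 5570486375979*t^2 + 201474953652*t^3.

10940413069020 + 9643853478788*t + 5570486375979*t^2 + 201474953652*t^3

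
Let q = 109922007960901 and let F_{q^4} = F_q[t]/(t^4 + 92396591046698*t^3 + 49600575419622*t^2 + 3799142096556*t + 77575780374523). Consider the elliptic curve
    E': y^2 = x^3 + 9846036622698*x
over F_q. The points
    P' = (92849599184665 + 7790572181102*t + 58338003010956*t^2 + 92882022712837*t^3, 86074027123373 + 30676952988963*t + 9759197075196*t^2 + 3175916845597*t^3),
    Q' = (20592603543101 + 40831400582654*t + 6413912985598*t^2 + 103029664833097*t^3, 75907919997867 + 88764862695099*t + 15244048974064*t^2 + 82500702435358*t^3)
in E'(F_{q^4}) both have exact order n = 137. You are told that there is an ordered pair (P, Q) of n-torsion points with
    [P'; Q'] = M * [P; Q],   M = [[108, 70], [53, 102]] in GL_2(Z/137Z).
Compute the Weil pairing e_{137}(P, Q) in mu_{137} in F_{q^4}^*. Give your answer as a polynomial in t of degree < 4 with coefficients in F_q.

e_{137} is bilinear + alternating on E[137], so e_{137}(108*P + 70*Q, 53*P + 102*Q) = e_{137}(P,Q)^(108*102-70*53).
det M = 108*102 - 70*53 = 7306 = 45 (mod 137); 45^{-1} = 67 (mod 137).
Double-and-add over 10001001: 8-1 doublings, 3-1 additions; each step l_{T,T}/v_{2T} or l_{T,P'}/v at Q'+S for random S.
Miller gives e_{137}(P',Q') = 43842029791607 + 5230772239019*t + 75381764362632*t^2 + 29567627985476*t^3 in F_{109922007960901^4}.
Hence e(P,Q) = 87151877004526 + 59992819174985*t + 61172870376225*t^2 + 8575764718852*t^3 in F_{109922007960901^4}^*.

87151877004526 + 59992819174985*t + 61172870376225*t^2 + 8575764718852*t^3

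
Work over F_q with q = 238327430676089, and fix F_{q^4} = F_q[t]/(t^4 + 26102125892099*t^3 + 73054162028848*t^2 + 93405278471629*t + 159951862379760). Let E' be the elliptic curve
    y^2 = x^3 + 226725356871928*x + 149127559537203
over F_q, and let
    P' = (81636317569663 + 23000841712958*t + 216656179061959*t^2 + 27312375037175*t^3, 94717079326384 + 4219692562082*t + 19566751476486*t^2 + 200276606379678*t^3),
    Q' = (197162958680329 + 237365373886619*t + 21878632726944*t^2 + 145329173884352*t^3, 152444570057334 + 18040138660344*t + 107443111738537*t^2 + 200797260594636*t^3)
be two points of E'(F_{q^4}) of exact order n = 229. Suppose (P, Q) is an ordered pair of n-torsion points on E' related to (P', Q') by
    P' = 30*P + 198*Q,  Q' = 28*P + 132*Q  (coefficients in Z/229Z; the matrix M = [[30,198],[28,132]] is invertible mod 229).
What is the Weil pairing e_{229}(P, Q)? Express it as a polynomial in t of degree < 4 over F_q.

The 229-Weil pairing on E[229] over F_{238327430676089} is alternating-bilinear: e_{229}(P',Q') = e_{229}(P,Q)^det(M).
det M = 30*132 - 198*28 = -1584 = 19 (mod 229); 19^{-1} = 217 (mod 229).
8-bit Miller (11100101) on E'/F_{238327430676089} with a'=226725356871928, b'=149127559537203: accumulate tangent/chord ratios at Q'+S and P'+S'.
f_P(D_Q)/f_Q(D_P) = 53269137271681 + 237635684255038*t + 58959546337128*t^2 + 194953560407526*t^3.
Finally e_{229}(P,Q) = 77263255761186 + 96807778587016*t + 44436085570267*t^2 + 206460767261013*t^3.

77263255761186 + 96807778587016*t + 44436085570267*t^2 + 206460767261013*t^3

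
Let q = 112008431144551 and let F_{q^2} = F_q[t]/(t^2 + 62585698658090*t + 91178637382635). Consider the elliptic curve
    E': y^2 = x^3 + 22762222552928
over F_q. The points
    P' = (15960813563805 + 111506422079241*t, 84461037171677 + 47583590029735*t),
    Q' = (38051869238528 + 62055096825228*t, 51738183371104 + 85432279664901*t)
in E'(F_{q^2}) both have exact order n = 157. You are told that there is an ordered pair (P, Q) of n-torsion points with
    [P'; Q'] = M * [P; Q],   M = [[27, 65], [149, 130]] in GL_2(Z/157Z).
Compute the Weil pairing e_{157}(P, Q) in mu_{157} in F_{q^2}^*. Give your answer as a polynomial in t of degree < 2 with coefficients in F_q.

91313232993990 + 102810848544094*t

e_{157}(aP+bQ,cP+dQ) = e_{157}(P,Q)^(ad-bc); with (a,b,c,d)=(27,65,149,130) this gives the det-157 law.
Hence e(P,Q) = e(P',Q')^{3} where 3 = 105^{-1} mod 157.
Double-and-add over 10011101: 8-1 doublings, 5-1 additions; each step l_{T,T}/v_{2T} or l_{T,P'}/v at Q'+S for random S.
So e_{157}(P',Q') = 37786351267238 + 87162200249649*t.
(37786351267238 + 87162200249649*t)^{3} mod (112008431144551,f) = 91313232993990 + 102810848544094*t.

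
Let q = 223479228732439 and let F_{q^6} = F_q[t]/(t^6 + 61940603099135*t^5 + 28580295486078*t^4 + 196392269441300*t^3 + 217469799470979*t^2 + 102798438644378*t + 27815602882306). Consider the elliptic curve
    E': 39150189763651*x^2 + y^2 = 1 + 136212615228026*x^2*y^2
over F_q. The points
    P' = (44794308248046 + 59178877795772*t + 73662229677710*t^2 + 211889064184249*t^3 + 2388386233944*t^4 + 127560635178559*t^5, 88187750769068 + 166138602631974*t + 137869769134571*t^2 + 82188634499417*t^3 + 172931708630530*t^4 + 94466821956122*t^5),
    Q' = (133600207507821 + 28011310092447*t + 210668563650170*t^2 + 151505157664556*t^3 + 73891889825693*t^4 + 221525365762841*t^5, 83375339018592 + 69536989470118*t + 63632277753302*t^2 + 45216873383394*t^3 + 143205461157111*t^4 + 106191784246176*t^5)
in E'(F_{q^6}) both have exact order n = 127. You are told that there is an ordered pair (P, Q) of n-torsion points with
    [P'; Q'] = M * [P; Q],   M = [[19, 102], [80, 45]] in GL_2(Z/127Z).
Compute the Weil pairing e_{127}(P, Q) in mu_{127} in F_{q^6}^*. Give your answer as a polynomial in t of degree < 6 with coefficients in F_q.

The 127-Weil pairing on E[127] over F_{223479228732439} is alternating-bilinear: e_{127}(P',Q') = e_{127}(P,Q)^det(M).
Hence e(P,Q) = e(P',Q')^{25} where 25 = 61^{-1} mod 127.
Map (x,y)_Ed via u=(1+y)/(1-y), v=(1+y)/((1-y)x) to Montgomery A=156042360335147,B=156512383321972; then to (a',b')=(46475194826167,99852018675609).
Miller loop for e_{127} over F_{223479228732439^6}: bits of 127 = 1111111; 6 double steps + 6 add steps, l/v at each.
Miller gives e_{127}(P',Q') = 201229593764059 + 63480282125291*t + 53197480970419*t^2 + 110892139505784*t^3 + 148854847556479*t^4 + 108699905362640*t^5 in F_{223479228732439^6}.
Finally e_{127}(P,Q) = 98900773875656 + 205453615896771*t + 85214273706184*t^2 + 177001941894890*t^3 + 719569248557*t^4 + 189164473193406*t^5.

98900773875656 + 205453615896771*t + 85214273706184*t^2 + 177001941894890*t^3 + 719569248557*t^4 + 189164473193406*t^5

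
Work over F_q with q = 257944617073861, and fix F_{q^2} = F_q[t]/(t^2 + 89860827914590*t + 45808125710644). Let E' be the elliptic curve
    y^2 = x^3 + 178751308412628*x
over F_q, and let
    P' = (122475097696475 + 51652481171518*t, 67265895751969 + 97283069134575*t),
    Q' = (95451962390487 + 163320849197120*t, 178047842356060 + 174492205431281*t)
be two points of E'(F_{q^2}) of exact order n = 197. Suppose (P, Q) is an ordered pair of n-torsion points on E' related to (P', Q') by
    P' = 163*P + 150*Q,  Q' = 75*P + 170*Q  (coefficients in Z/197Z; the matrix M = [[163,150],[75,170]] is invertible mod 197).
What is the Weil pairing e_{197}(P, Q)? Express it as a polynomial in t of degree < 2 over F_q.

Since e_{197}(P,P)=e_{197}(Q,Q)=1 and e_{197}(Q,P)=e_{197}(P,Q)^{-1}, expanding e_{197}(163*P + 150*Q,75*P + 170*Q) leaves e(P,Q)^det(M).
det(M) mod 197 = 109; its inverse in (Z/197)^* is 47 (check: 109*47 mod 197 = 1).
8-bit Miller (11000101) on E'/F_{257944617073861} with a'=178751308412628, b'=0: accumulate tangent/chord ratios at Q'+S and P'+S'.
So e_{197}(P',Q') = 156650218797049 + 190955783730804*t.
Thus e_{197}(P,Q) = 14755034526515 + 84027365196728*t.

14755034526515 + 84027365196728*t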